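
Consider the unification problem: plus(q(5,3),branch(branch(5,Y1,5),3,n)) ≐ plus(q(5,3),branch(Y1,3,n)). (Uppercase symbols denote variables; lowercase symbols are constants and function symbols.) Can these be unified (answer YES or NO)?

NO

Decompose plus/2: q(5,3) ≐ q(5,3),  branch(branch(5,Y1,5),3,n) ≐ branch(Y1,3,n).
Delete trivial equation q(5,3) ≐ q(5,3).
Decompose branch/3: branch(5,Y1,5) ≐ Y1,  3 ≐ 3,  n ≐ n.
Occurs check fails: Y1 occurs in branch(5,Y1,5); the equation Y1 ≐ branch(5,Y1,5) has no finite solution.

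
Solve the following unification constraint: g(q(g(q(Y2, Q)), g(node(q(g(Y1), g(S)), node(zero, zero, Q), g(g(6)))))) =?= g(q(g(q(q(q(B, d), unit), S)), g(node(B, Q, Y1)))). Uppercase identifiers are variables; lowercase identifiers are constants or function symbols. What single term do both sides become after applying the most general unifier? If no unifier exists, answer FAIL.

FAIL

Decompose g/1: q(g(q(Y2, Q)), g(node(q(g(Y1), g(S)), node(zero, zero, Q), g(g(6))))) =?= q(g(q(q(q(B, d), unit), S)), g(node(B, Q, Y1))).
Decompose q/2: g(q(Y2, Q)) =?= g(q(q(q(B, d), unit), S)),  g(node(q(g(Y1), g(S)), node(zero, zero, Q), g(g(6)))) =?= g(node(B, Q, Y1)).
Decompose g/1: q(Y2, Q) =?= q(q(q(B, d), unit), S).
Decompose q/2: Y2 =?= q(q(B, d), unit),  Q =?= S.
Bind Y2 := q(q(B, d), unit); no other remaining equation mentions Y2.
Bind Q := S; substituting into the remaining equation gives: g(node(q(g(Y1), g(S)), node(zero, zero, S), g(g(6)))) =?= g(node(B, S, Y1)).
Decompose g/1: node(q(g(Y1), g(S)), node(zero, zero, S), g(g(6))) =?= node(B, S, Y1).
Decompose node/3: q(g(Y1), g(S)) =?= B,  node(zero, zero, S) =?= S,  g(g(6)) =?= Y1.
Bind B := q(g(Y1), g(S)); no other remaining equation mentions B. Substituting into the earlier binding gives Y2 := q(q(q(g(Y1), g(S)), d), unit).
Occurs check fails: S occurs in node(zero, zero, S); the equation S =?= node(zero, zero, S) has no finite solution.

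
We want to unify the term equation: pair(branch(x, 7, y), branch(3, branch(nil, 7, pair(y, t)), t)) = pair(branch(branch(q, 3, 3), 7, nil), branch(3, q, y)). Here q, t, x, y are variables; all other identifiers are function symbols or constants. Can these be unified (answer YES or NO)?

Decompose pair/2: branch(x, 7, y) = branch(branch(q, 3, 3), 7, nil),  branch(3, branch(nil, 7, pair(y, t)), t) = branch(3, q, y).
Decompose branch/3: x = branch(q, 3, 3),  7 = 7,  y = nil.
Bind x := branch(q, 3, 3); no other remaining equation mentions x.
Delete trivial equation 7 = 7.
Bind y := nil; substituting into the remaining equation gives: branch(3, branch(nil, 7, pair(nil, t)), t) = branch(3, q, nil).
Decompose branch/3: 3 = 3,  branch(nil, 7, pair(nil, t)) = q,  t = nil.
Delete trivial equation 3 = 3.
Bind q := branch(nil, 7, pair(nil, t)); no other remaining equation mentions q. Substituting into the earlier binding gives x := branch(branch(nil, 7, pair(nil, t)), 3, 3).
Bind t := nil. Substituting into the earlier bindings gives x := branch(branch(nil, 7, pair(nil, nil)), 3, 3), q := branch(nil, 7, pair(nil, nil)).
No equations remain and no clash or occurs-check failure arose, so a unifier exists.

YES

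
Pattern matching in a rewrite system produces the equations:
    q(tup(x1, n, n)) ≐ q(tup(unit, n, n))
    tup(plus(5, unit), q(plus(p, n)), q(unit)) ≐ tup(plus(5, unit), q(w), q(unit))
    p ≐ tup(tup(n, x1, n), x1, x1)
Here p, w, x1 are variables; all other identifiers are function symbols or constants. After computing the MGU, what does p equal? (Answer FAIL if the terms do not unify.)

tup(tup(n, unit, n), unit, unit)

Decompose q/1: tup(x1, n, n) ≐ tup(unit, n, n).
Decompose tup/3: x1 ≐ unit,  n ≐ n,  n ≐ n.
Bind x1 := unit; substituting into the one remaining equation that mentions x1 gives: p ≐ tup(tup(n, unit, n), unit, unit).
Delete trivial equation n ≐ n.
Delete trivial equation n ≐ n.
Decompose tup/3: plus(5, unit) ≐ plus(5, unit),  q(plus(p, n)) ≐ q(w),  q(unit) ≐ q(unit).
Delete trivial equation plus(5, unit) ≐ plus(5, unit).
Decompose q/1: plus(p, n) ≐ w.
Bind w := plus(p, n); no other remaining equation mentions w.
Delete trivial equation q(unit) ≐ q(unit).
Bind p := tup(tup(n, unit, n), unit, unit). Substituting into the earlier binding gives w := plus(tup(tup(n, unit, n), unit, unit), n).
MGU = { x1 ↦ unit, w ↦ plus(tup(tup(n, unit, n), unit, unit), n), p ↦ tup(tup(n, unit, n), unit, unit) }, so p ↦ tup(tup(n, unit, n), unit, unit).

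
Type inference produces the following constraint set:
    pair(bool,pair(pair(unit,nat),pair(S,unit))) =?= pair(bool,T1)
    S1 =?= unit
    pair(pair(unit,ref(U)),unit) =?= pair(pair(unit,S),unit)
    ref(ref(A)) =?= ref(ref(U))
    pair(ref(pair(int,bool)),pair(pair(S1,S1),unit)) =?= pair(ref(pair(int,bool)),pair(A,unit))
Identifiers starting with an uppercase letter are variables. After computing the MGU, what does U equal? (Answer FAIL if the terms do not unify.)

Decompose pair/2: bool =?= bool,  pair(pair(unit,nat),pair(S,unit)) =?= T1.
Delete trivial equation bool =?= bool.
Bind T1 := pair(pair(unit,nat),pair(S,unit)); no other remaining equation mentions T1.
Bind S1 := unit; substituting into the one remaining equation that mentions S1 gives: pair(ref(pair(int,bool)),pair(pair(unit,unit),unit)) =?= pair(ref(pair(int,bool)),pair(A,unit)).
Decompose pair/2: pair(unit,ref(U)) =?= pair(unit,S),  unit =?= unit.
Decompose pair/2: unit =?= unit,  ref(U) =?= S.
Delete trivial equation unit =?= unit.
Bind S := ref(U); no other remaining equation mentions S. Substituting into the earlier binding gives T1 := pair(pair(unit,nat),pair(ref(U),unit)).
Delete trivial equation unit =?= unit.
Decompose ref/1: ref(A) =?= ref(U).
Decompose ref/1: A =?= U.
Bind A := U; substituting into the remaining equation gives: pair(ref(pair(int,bool)),pair(pair(unit,unit),unit)) =?= pair(ref(pair(int,bool)),pair(U,unit)).
Decompose pair/2: ref(pair(int,bool)) =?= ref(pair(int,bool)),  pair(pair(unit,unit),unit) =?= pair(U,unit).
Delete trivial equation ref(pair(int,bool)) =?= ref(pair(int,bool)).
Decompose pair/2: pair(unit,unit) =?= U,  unit =?= unit.
Bind U := pair(unit,unit); no other remaining equation mentions U. Substituting into the earlier bindings gives T1 := pair(pair(unit,nat),pair(ref(pair(unit,unit)),unit)), S := ref(pair(unit,unit)), A := pair(unit,unit).
Delete trivial equation unit =?= unit.
MGU = { T1 := pair(pair(unit,nat),pair(ref(pair(unit,unit)),unit)), S1 := unit, S := ref(pair(unit,unit)), A := pair(unit,unit), U := pair(unit,unit) }, so U := pair(unit,unit).

pair(unit,unit)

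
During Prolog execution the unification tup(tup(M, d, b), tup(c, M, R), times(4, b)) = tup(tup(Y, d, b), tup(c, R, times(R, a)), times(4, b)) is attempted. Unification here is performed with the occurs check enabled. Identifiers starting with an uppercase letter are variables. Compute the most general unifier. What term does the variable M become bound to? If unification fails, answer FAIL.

FAIL

Decompose tup/3: tup(M, d, b) = tup(Y, d, b),  tup(c, M, R) = tup(c, R, times(R, a)),  times(4, b) = times(4, b).
Decompose tup/3: M = Y,  d = d,  b = b.
Bind M := Y; substituting into the one remaining equation that mentions M gives: tup(c, Y, R) = tup(c, R, times(R, a)).
Delete trivial equation d = d.
Delete trivial equation b = b.
Decompose tup/3: c = c,  Y = R,  R = times(R, a).
Delete trivial equation c = c.
Bind Y := R; no other remaining equation mentions Y. Substituting into the earlier binding gives M := R.
Occurs check fails: R occurs in times(R, a); the equation R = times(R, a) has no finite solution.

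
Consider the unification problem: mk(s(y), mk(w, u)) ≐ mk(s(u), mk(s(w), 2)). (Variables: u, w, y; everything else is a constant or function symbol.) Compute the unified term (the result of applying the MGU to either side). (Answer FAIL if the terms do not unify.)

Decompose mk/2: s(y) ≐ s(u),  mk(w, u) ≐ mk(s(w), 2).
Decompose s/1: y ≐ u.
Bind y := u; no other remaining equation mentions y.
Decompose mk/2: w ≐ s(w),  u ≐ 2.
Occurs check fails: w occurs in s(w); the equation w ≐ s(w) has no finite solution.

FAIL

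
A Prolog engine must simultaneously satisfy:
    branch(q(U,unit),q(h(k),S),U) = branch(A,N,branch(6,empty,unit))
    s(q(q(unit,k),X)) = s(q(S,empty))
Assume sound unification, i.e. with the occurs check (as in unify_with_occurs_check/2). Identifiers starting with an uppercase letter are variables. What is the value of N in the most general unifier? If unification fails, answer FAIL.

Decompose branch/3: q(U,unit) = A,  q(h(k),S) = N,  U = branch(6,empty,unit).
Bind A := q(U,unit); no other remaining equation mentions A.
Bind N := q(h(k),S); no other remaining equation mentions N.
Bind U := branch(6,empty,unit); no other remaining equation mentions U. Substituting into the earlier binding gives A := q(branch(6,empty,unit),unit).
Decompose s/1: q(q(unit,k),X) = q(S,empty).
Decompose q/2: q(unit,k) = S,  X = empty.
Bind S := q(unit,k); no other remaining equation mentions S. Substituting into the earlier binding gives N := q(h(k),q(unit,k)).
Bind X := empty.
MGU = { A -> q(branch(6,empty,unit),unit), N -> q(h(k),q(unit,k)), U -> branch(6,empty,unit), S -> q(unit,k), X -> empty }, so N -> q(h(k),q(unit,k)).

q(h(k),q(unit,k))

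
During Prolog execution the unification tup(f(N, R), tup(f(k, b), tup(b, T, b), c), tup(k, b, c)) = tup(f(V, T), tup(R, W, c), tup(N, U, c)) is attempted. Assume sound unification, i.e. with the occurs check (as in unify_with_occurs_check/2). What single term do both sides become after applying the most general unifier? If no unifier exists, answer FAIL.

tup(f(k, f(k, b)), tup(f(k, b), tup(b, f(k, b), b), c), tup(k, b, c))

Decompose tup/3: f(N, R) = f(V, T),  tup(f(k, b), tup(b, T, b), c) = tup(R, W, c),  tup(k, b, c) = tup(N, U, c).
Decompose f/2: N = V,  R = T.
Bind N := V; substituting into the one remaining equation that mentions N gives: tup(k, b, c) = tup(V, U, c).
Bind R := T; substituting into the one remaining equation that mentions R gives: tup(f(k, b), tup(b, T, b), c) = tup(T, W, c).
Decompose tup/3: f(k, b) = T,  tup(b, T, b) = W,  c = c.
Bind T := f(k, b); substituting into the one remaining equation that mentions T gives: tup(b, f(k, b), b) = W. Substituting into the earlier binding gives R := f(k, b).
Bind W := tup(b, f(k, b), b); no other remaining equation mentions W.
Delete trivial equation c = c.
Decompose tup/3: k = V,  b = U,  c = c.
Bind V := k; no other remaining equation mentions V. Substituting into the earlier binding gives N := k.
Bind U := b; no other remaining equation mentions U.
Delete trivial equation c = c.
Applying the MGU to either side gives tup(f(k, f(k, b)), tup(f(k, b), tup(b, f(k, b), b), c), tup(k, b, c)).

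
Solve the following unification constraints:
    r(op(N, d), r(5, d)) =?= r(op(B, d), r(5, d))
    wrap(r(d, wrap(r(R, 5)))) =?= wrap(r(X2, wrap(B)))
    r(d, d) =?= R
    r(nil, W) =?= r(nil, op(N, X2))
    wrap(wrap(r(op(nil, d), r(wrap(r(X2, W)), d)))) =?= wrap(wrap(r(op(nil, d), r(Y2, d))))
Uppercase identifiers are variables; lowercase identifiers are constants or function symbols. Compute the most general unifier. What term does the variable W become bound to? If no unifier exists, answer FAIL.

Decompose r/2: op(N, d) =?= op(B, d),  r(5, d) =?= r(5, d).
Decompose op/2: N =?= B,  d =?= d.
Bind N := B; substituting into the one remaining equation that mentions N gives: r(nil, W) =?= r(nil, op(B, X2)).
Delete trivial equation d =?= d.
Delete trivial equation r(5, d) =?= r(5, d).
Decompose wrap/1: r(d, wrap(r(R, 5))) =?= r(X2, wrap(B)).
Decompose r/2: d =?= X2,  wrap(r(R, 5)) =?= wrap(B).
Bind X2 := d; substituting into the 2 remaining equations that mention X2 gives: r(nil, W) =?= r(nil, op(B, d)),  wrap(wrap(r(op(nil, d), r(wrap(r(d, W)), d)))) =?= wrap(wrap(r(op(nil, d), r(Y2, d)))).
Decompose wrap/1: r(R, 5) =?= B.
Bind B := r(R, 5); substituting into the one remaining equation that mentions B gives: r(nil, W) =?= r(nil, op(r(R, 5), d)). Substituting into the earlier binding gives N := r(R, 5).
Bind R := r(d, d); substituting into the one remaining equation that mentions R gives: r(nil, W) =?= r(nil, op(r(r(d, d), 5), d)). Substituting into the earlier bindings gives N := r(r(d, d), 5), B := r(r(d, d), 5).
Decompose r/2: nil =?= nil,  W =?= op(r(r(d, d), 5), d).
Delete trivial equation nil =?= nil.
Bind W := op(r(r(d, d), 5), d); substituting into the remaining equation gives: wrap(wrap(r(op(nil, d), r(wrap(r(d, op(r(r(d, d), 5), d))), d)))) =?= wrap(wrap(r(op(nil, d), r(Y2, d)))).
Decompose wrap/1: wrap(r(op(nil, d), r(wrap(r(d, op(r(r(d, d), 5), d))), d))) =?= wrap(r(op(nil, d), r(Y2, d))).
Decompose wrap/1: r(op(nil, d), r(wrap(r(d, op(r(r(d, d), 5), d))), d)) =?= r(op(nil, d), r(Y2, d)).
Decompose r/2: op(nil, d) =?= op(nil, d),  r(wrap(r(d, op(r(r(d, d), 5), d))), d) =?= r(Y2, d).
Delete trivial equation op(nil, d) =?= op(nil, d).
Decompose r/2: wrap(r(d, op(r(r(d, d), 5), d))) =?= Y2,  d =?= d.
Bind Y2 := wrap(r(d, op(r(r(d, d), 5), d))); no other remaining equation mentions Y2.
Delete trivial equation d =?= d.
MGU = { N -> r(r(d, d), 5), X2 -> d, B -> r(r(d, d), 5), R -> r(d, d), W -> op(r(r(d, d), 5), d), Y2 -> wrap(r(d, op(r(r(d, d), 5), d))) }, so W -> op(r(r(d, d), 5), d).

op(r(r(d, d), 5), d)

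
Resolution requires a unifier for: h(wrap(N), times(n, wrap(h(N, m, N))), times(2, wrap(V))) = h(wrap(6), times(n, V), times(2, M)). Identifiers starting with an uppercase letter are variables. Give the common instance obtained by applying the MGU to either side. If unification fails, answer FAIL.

h(wrap(6), times(n, wrap(h(6, m, 6))), times(2, wrap(wrap(h(6, m, 6)))))

Decompose h/3: wrap(N) = wrap(6),  times(n, wrap(h(N, m, N))) = times(n, V),  times(2, wrap(V)) = times(2, M).
Decompose wrap/1: N = 6.
Bind N := 6; substituting into the one remaining equation that mentions N gives: times(n, wrap(h(6, m, 6))) = times(n, V).
Decompose times/2: n = n,  wrap(h(6, m, 6)) = V.
Delete trivial equation n = n.
Bind V := wrap(h(6, m, 6)); substituting into the remaining equation gives: times(2, wrap(wrap(h(6, m, 6)))) = times(2, M).
Decompose times/2: 2 = 2,  wrap(wrap(h(6, m, 6))) = M.
Delete trivial equation 2 = 2.
Bind M := wrap(wrap(h(6, m, 6))).
Applying the MGU to either side gives h(wrap(6), times(n, wrap(h(6, m, 6))), times(2, wrap(wrap(h(6, m, 6))))).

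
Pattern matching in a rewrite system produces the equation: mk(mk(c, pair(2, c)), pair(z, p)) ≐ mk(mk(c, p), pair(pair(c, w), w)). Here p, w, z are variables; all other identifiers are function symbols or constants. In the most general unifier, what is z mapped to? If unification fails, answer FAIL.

pair(c, pair(2, c))

Decompose mk/2: mk(c, pair(2, c)) ≐ mk(c, p),  pair(z, p) ≐ pair(pair(c, w), w).
Decompose mk/2: c ≐ c,  pair(2, c) ≐ p.
Delete trivial equation c ≐ c.
Bind p := pair(2, c); substituting into the remaining equation gives: pair(z, pair(2, c)) ≐ pair(pair(c, w), w).
Decompose pair/2: z ≐ pair(c, w),  pair(2, c) ≐ w.
Bind z := pair(c, w); no other remaining equation mentions z.
Bind w := pair(2, c). Substituting into the earlier binding gives z := pair(c, pair(2, c)).
MGU = { p -> pair(2, c), z -> pair(c, pair(2, c)), w -> pair(2, c) }, so z -> pair(c, pair(2, c)).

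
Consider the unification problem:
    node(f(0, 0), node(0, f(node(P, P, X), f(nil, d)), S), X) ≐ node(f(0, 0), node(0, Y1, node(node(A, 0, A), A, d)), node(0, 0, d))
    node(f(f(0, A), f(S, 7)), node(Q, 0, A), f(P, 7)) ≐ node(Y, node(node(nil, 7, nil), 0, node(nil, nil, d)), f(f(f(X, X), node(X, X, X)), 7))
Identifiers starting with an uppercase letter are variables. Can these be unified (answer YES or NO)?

Decompose node/3: f(0, 0) ≐ f(0, 0),  node(0, f(node(P, P, X), f(nil, d)), S) ≐ node(0, Y1, node(node(A, 0, A), A, d)),  X ≐ node(0, 0, d).
Delete trivial equation f(0, 0) ≐ f(0, 0).
Decompose node/3: 0 ≐ 0,  f(node(P, P, X), f(nil, d)) ≐ Y1,  S ≐ node(node(A, 0, A), A, d).
Delete trivial equation 0 ≐ 0.
Bind Y1 := f(node(P, P, X), f(nil, d)); no other remaining equation mentions Y1.
Bind S := node(node(A, 0, A), A, d); substituting into the one remaining equation that mentions S gives: node(f(f(0, A), f(node(node(A, 0, A), A, d), 7)), node(Q, 0, A), f(P, 7)) ≐ node(Y, node(node(nil, 7, nil), 0, node(nil, nil, d)), f(f(f(X, X), node(X, X, X)), 7)).
Bind X := node(0, 0, d); substituting into the remaining equation gives: node(f(f(0, A), f(node(node(A, 0, A), A, d), 7)), node(Q, 0, A), f(P, 7)) ≐ node(Y, node(node(nil, 7, nil), 0, node(nil, nil, d)), f(f(f(node(0, 0, d), node(0, 0, d)), node(node(0, 0, d), node(0, 0, d), node(0, 0, d))), 7)). Substituting into the earlier binding gives Y1 := f(node(P, P, node(0, 0, d)), f(nil, d)).
Decompose node/3: f(f(0, A), f(node(node(A, 0, A), A, d), 7)) ≐ Y,  node(Q, 0, A) ≐ node(node(nil, 7, nil), 0, node(nil, nil, d)),  f(P, 7) ≐ f(f(f(node(0, 0, d), node(0, 0, d)), node(node(0, 0, d), node(0, 0, d), node(0, 0, d))), 7).
Bind Y := f(f(0, A), f(node(node(A, 0, A), A, d), 7)); no other remaining equation mentions Y.
Decompose node/3: Q ≐ node(nil, 7, nil),  0 ≐ 0,  A ≐ node(nil, nil, d).
Bind Q := node(nil, 7, nil); no other remaining equation mentions Q.
Delete trivial equation 0 ≐ 0.
Bind A := node(nil, nil, d); no other remaining equation mentions A. Substituting into the earlier bindings gives S := node(node(node(nil, nil, d), 0, node(nil, nil, d)), node(nil, nil, d), d), Y := f(f(0, node(nil, nil, d)), f(node(node(node(nil, nil, d), 0, node(nil, nil, d)), node(nil, nil, d), d), 7)).
Decompose f/2: P ≐ f(f(node(0, 0, d), node(0, 0, d)), node(node(0, 0, d), node(0, 0, d), node(0, 0, d))),  7 ≐ 7.
Bind P := f(f(node(0, 0, d), node(0, 0, d)), node(node(0, 0, d), node(0, 0, d), node(0, 0, d))); no other remaining equation mentions P. Substituting into the earlier binding gives Y1 := f(node(f(f(node(0, 0, d), node(0, 0, d)), node(node(0, 0, d), node(0, 0, d), node(0, 0, d))), f(f(node(0, 0, d), node(0, 0, d)), node(node(0, 0, d), node(0, 0, d), node(0, 0, d))), node(0, 0, d)), f(nil, d)).
Delete trivial equation 7 ≐ 7.
No equations remain and no clash or occurs-check failure arose, so a unifier exists.

YES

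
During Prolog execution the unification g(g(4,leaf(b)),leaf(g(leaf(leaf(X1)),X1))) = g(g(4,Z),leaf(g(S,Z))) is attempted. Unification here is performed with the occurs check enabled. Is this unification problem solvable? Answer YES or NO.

Decompose g/2: g(4,leaf(b)) = g(4,Z),  leaf(g(leaf(leaf(X1)),X1)) = leaf(g(S,Z)).
Decompose g/2: 4 = 4,  leaf(b) = Z.
Delete trivial equation 4 = 4.
Bind Z := leaf(b); substituting into the remaining equation gives: leaf(g(leaf(leaf(X1)),X1)) = leaf(g(S,leaf(b))).
Decompose leaf/1: g(leaf(leaf(X1)),X1) = g(S,leaf(b)).
Decompose g/2: leaf(leaf(X1)) = S,  X1 = leaf(b).
Bind S := leaf(leaf(X1)); no other remaining equation mentions S.
Bind X1 := leaf(b). Substituting into the earlier binding gives S := leaf(leaf(leaf(b))).
No equations remain and no clash or occurs-check failure arose, so a unifier exists.

YES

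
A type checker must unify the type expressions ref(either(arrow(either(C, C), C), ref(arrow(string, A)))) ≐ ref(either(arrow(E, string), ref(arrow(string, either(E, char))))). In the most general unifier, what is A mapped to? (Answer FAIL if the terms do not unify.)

Decompose ref/1: either(arrow(either(C, C), C), ref(arrow(string, A))) ≐ either(arrow(E, string), ref(arrow(string, either(E, char)))).
Decompose either/2: arrow(either(C, C), C) ≐ arrow(E, string),  ref(arrow(string, A)) ≐ ref(arrow(string, either(E, char))).
Decompose arrow/2: either(C, C) ≐ E,  C ≐ string.
Bind E := either(C, C); substituting into the one remaining equation that mentions E gives: ref(arrow(string, A)) ≐ ref(arrow(string, either(either(C, C), char))).
Bind C := string; substituting into the remaining equation gives: ref(arrow(string, A)) ≐ ref(arrow(string, either(either(string, string), char))). Substituting into the earlier binding gives E := either(string, string).
Decompose ref/1: arrow(string, A) ≐ arrow(string, either(either(string, string), char)).
Decompose arrow/2: string ≐ string,  A ≐ either(either(string, string), char).
Delete trivial equation string ≐ string.
Bind A := either(either(string, string), char).
MGU = { E := either(string, string), C := string, A := either(either(string, string), char) }, so A := either(either(string, string), char).

either(either(string, string), char)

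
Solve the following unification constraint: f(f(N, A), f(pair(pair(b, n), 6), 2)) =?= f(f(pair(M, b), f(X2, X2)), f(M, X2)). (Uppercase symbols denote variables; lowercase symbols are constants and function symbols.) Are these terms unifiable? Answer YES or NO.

Decompose f/2: f(N, A) =?= f(pair(M, b), f(X2, X2)),  f(pair(pair(b, n), 6), 2) =?= f(M, X2).
Decompose f/2: N =?= pair(M, b),  A =?= f(X2, X2).
Bind N := pair(M, b); no other remaining equation mentions N.
Bind A := f(X2, X2); no other remaining equation mentions A.
Decompose f/2: pair(pair(b, n), 6) =?= M,  2 =?= X2.
Bind M := pair(pair(b, n), 6); no other remaining equation mentions M. Substituting into the earlier binding gives N := pair(pair(pair(b, n), 6), b).
Bind X2 := 2. Substituting into the earlier binding gives A := f(2, 2).
No equations remain and no clash or occurs-check failure arose, so a unifier exists.

YES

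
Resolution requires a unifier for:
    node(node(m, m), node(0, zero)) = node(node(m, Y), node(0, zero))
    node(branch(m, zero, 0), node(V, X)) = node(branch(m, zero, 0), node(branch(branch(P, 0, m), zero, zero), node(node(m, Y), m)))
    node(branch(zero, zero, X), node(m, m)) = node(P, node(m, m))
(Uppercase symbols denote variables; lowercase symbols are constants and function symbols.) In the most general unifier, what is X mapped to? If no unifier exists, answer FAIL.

Decompose node/2: node(m, m) = node(m, Y),  node(0, zero) = node(0, zero).
Decompose node/2: m = m,  m = Y.
Delete trivial equation m = m.
Bind Y := m; substituting into the one remaining equation that mentions Y gives: node(branch(m, zero, 0), node(V, X)) = node(branch(m, zero, 0), node(branch(branch(P, 0, m), zero, zero), node(node(m, m), m))).
Delete trivial equation node(0, zero) = node(0, zero).
Decompose node/2: branch(m, zero, 0) = branch(m, zero, 0),  node(V, X) = node(branch(branch(P, 0, m), zero, zero), node(node(m, m), m)).
Delete trivial equation branch(m, zero, 0) = branch(m, zero, 0).
Decompose node/2: V = branch(branch(P, 0, m), zero, zero),  X = node(node(m, m), m).
Bind V := branch(branch(P, 0, m), zero, zero); no other remaining equation mentions V.
Bind X := node(node(m, m), m); substituting into the remaining equation gives: node(branch(zero, zero, node(node(m, m), m)), node(m, m)) = node(P, node(m, m)).
Decompose node/2: branch(zero, zero, node(node(m, m), m)) = P,  node(m, m) = node(m, m).
Bind P := branch(zero, zero, node(node(m, m), m)); no other remaining equation mentions P. Substituting into the earlier binding gives V := branch(branch(branch(zero, zero, node(node(m, m), m)), 0, m), zero, zero).
Delete trivial equation node(m, m) = node(m, m).
MGU = { Y -> m, V -> branch(branch(branch(zero, zero, node(node(m, m), m)), 0, m), zero, zero), X -> node(node(m, m), m), P -> branch(zero, zero, node(node(m, m), m)) }, so X -> node(node(m, m), m).

node(node(m, m), m)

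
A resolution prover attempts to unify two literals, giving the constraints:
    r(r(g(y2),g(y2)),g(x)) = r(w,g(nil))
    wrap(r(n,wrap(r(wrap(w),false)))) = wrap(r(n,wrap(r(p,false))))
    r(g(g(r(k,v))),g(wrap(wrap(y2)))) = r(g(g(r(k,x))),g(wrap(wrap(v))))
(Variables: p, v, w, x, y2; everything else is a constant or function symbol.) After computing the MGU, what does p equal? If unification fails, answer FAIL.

Decompose r/2: r(g(y2),g(y2)) = w,  g(x) = g(nil).
Bind w := r(g(y2),g(y2)); substituting into the one remaining equation that mentions w gives: wrap(r(n,wrap(r(wrap(r(g(y2),g(y2))),false)))) = wrap(r(n,wrap(r(p,false)))).
Decompose g/1: x = nil.
Bind x := nil; substituting into the one remaining equation that mentions x gives: r(g(g(r(k,v))),g(wrap(wrap(y2)))) = r(g(g(r(k,nil))),g(wrap(wrap(v)))).
Decompose wrap/1: r(n,wrap(r(wrap(r(g(y2),g(y2))),false))) = r(n,wrap(r(p,false))).
Decompose r/2: n = n,  wrap(r(wrap(r(g(y2),g(y2))),false)) = wrap(r(p,false)).
Delete trivial equation n = n.
Decompose wrap/1: r(wrap(r(g(y2),g(y2))),false) = r(p,false).
Decompose r/2: wrap(r(g(y2),g(y2))) = p,  false = false.
Bind p := wrap(r(g(y2),g(y2))); no other remaining equation mentions p.
Delete trivial equation false = false.
Decompose r/2: g(g(r(k,v))) = g(g(r(k,nil))),  g(wrap(wrap(y2))) = g(wrap(wrap(v))).
Decompose g/1: g(r(k,v)) = g(r(k,nil)).
Decompose g/1: r(k,v) = r(k,nil).
Decompose r/2: k = k,  v = nil.
Delete trivial equation k = k.
Bind v := nil; substituting into the remaining equation gives: g(wrap(wrap(y2))) = g(wrap(wrap(nil))).
Decompose g/1: wrap(wrap(y2)) = wrap(wrap(nil)).
Decompose wrap/1: wrap(y2) = wrap(nil).
Decompose wrap/1: y2 = nil.
Bind y2 := nil. Substituting into the earlier bindings gives w := r(g(nil),g(nil)), p := wrap(r(g(nil),g(nil))).
MGU = { w -> r(g(nil),g(nil)), x -> nil, p -> wrap(r(g(nil),g(nil))), v -> nil, y2 -> nil }, so p -> wrap(r(g(nil),g(nil))).

wrap(r(g(nil),g(nil)))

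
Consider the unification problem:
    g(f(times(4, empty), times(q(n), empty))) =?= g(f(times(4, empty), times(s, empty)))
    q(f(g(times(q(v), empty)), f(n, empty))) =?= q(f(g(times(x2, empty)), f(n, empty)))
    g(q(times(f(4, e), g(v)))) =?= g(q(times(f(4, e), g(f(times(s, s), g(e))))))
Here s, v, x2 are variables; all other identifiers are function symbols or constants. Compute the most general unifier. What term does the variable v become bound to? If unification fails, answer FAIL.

Decompose g/1: f(times(4, empty), times(q(n), empty)) =?= f(times(4, empty), times(s, empty)).
Decompose f/2: times(4, empty) =?= times(4, empty),  times(q(n), empty) =?= times(s, empty).
Delete trivial equation times(4, empty) =?= times(4, empty).
Decompose times/2: q(n) =?= s,  empty =?= empty.
Bind s := q(n); substituting into the one remaining equation that mentions s gives: g(q(times(f(4, e), g(v)))) =?= g(q(times(f(4, e), g(f(times(q(n), q(n)), g(e)))))).
Delete trivial equation empty =?= empty.
Decompose q/1: f(g(times(q(v), empty)), f(n, empty)) =?= f(g(times(x2, empty)), f(n, empty)).
Decompose f/2: g(times(q(v), empty)) =?= g(times(x2, empty)),  f(n, empty) =?= f(n, empty).
Decompose g/1: times(q(v), empty) =?= times(x2, empty).
Decompose times/2: q(v) =?= x2,  empty =?= empty.
Bind x2 := q(v); no other remaining equation mentions x2.
Delete trivial equation empty =?= empty.
Delete trivial equation f(n, empty) =?= f(n, empty).
Decompose g/1: q(times(f(4, e), g(v))) =?= q(times(f(4, e), g(f(times(q(n), q(n)), g(e))))).
Decompose q/1: times(f(4, e), g(v)) =?= times(f(4, e), g(f(times(q(n), q(n)), g(e)))).
Decompose times/2: f(4, e) =?= f(4, e),  g(v) =?= g(f(times(q(n), q(n)), g(e))).
Delete trivial equation f(4, e) =?= f(4, e).
Decompose g/1: v =?= f(times(q(n), q(n)), g(e)).
Bind v := f(times(q(n), q(n)), g(e)). Substituting into the earlier binding gives x2 := q(f(times(q(n), q(n)), g(e))).
MGU = { s := q(n), x2 := q(f(times(q(n), q(n)), g(e))), v := f(times(q(n), q(n)), g(e)) }, so v := f(times(q(n), q(n)), g(e)).

f(times(q(n), q(n)), g(e))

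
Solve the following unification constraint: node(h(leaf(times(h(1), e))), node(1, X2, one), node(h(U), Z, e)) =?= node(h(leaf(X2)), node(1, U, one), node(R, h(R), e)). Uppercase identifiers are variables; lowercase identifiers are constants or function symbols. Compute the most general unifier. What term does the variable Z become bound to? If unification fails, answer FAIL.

h(h(times(h(1), e)))

Decompose node/3: h(leaf(times(h(1), e))) =?= h(leaf(X2)),  node(1, X2, one) =?= node(1, U, one),  node(h(U), Z, e) =?= node(R, h(R), e).
Decompose h/1: leaf(times(h(1), e)) =?= leaf(X2).
Decompose leaf/1: times(h(1), e) =?= X2.
Bind X2 := times(h(1), e); substituting into the one remaining equation that mentions X2 gives: node(1, times(h(1), e), one) =?= node(1, U, one).
Decompose node/3: 1 =?= 1,  times(h(1), e) =?= U,  one =?= one.
Delete trivial equation 1 =?= 1.
Bind U := times(h(1), e); substituting into the one remaining equation that mentions U gives: node(h(times(h(1), e)), Z, e) =?= node(R, h(R), e).
Delete trivial equation one =?= one.
Decompose node/3: h(times(h(1), e)) =?= R,  Z =?= h(R),  e =?= e.
Bind R := h(times(h(1), e)); substituting into the one remaining equation that mentions R gives: Z =?= h(h(times(h(1), e))).
Bind Z := h(h(times(h(1), e))); no other remaining equation mentions Z.
Delete trivial equation e =?= e.
MGU = { X2 ↦ times(h(1), e), U ↦ times(h(1), e), R ↦ h(times(h(1), e)), Z ↦ h(h(times(h(1), e))) }, so Z ↦ h(h(times(h(1), e))).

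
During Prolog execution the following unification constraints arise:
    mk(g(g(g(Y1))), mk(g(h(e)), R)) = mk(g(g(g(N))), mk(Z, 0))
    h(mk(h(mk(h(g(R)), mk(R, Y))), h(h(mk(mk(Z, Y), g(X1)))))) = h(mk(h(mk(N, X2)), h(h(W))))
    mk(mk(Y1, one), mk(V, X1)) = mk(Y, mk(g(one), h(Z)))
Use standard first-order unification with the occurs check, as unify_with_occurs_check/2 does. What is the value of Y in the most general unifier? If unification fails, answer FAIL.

mk(h(g(0)), one)

Decompose mk/2: g(g(g(Y1))) = g(g(g(N))),  mk(g(h(e)), R) = mk(Z, 0).
Decompose g/1: g(g(Y1)) = g(g(N)).
Decompose g/1: g(Y1) = g(N).
Decompose g/1: Y1 = N.
Bind Y1 := N; substituting into the one remaining equation that mentions Y1 gives: mk(mk(N, one), mk(V, X1)) = mk(Y, mk(g(one), h(Z))).
Decompose mk/2: g(h(e)) = Z,  R = 0.
Bind Z := g(h(e)); substituting into the 2 remaining equations that mention Z gives: h(mk(h(mk(h(g(R)), mk(R, Y))), h(h(mk(mk(g(h(e)), Y), g(X1)))))) = h(mk(h(mk(N, X2)), h(h(W)))),  mk(mk(N, one), mk(V, X1)) = mk(Y, mk(g(one), h(g(h(e))))).
Bind R := 0; substituting into the one remaining equation that mentions R gives: h(mk(h(mk(h(g(0)), mk(0, Y))), h(h(mk(mk(g(h(e)), Y), g(X1)))))) = h(mk(h(mk(N, X2)), h(h(W)))).
Decompose h/1: mk(h(mk(h(g(0)), mk(0, Y))), h(h(mk(mk(g(h(e)), Y), g(X1))))) = mk(h(mk(N, X2)), h(h(W))).
Decompose mk/2: h(mk(h(g(0)), mk(0, Y))) = h(mk(N, X2)),  h(h(mk(mk(g(h(e)), Y), g(X1)))) = h(h(W)).
Decompose h/1: mk(h(g(0)), mk(0, Y)) = mk(N, X2).
Decompose mk/2: h(g(0)) = N,  mk(0, Y) = X2.
Bind N := h(g(0)); substituting into the one remaining equation that mentions N gives: mk(mk(h(g(0)), one), mk(V, X1)) = mk(Y, mk(g(one), h(g(h(e))))). Substituting into the earlier binding gives Y1 := h(g(0)).
Bind X2 := mk(0, Y); no other remaining equation mentions X2.
Decompose h/1: h(mk(mk(g(h(e)), Y), g(X1))) = h(W).
Decompose h/1: mk(mk(g(h(e)), Y), g(X1)) = W.
Bind W := mk(mk(g(h(e)), Y), g(X1)); no other remaining equation mentions W.
Decompose mk/2: mk(h(g(0)), one) = Y,  mk(V, X1) = mk(g(one), h(g(h(e)))).
Bind Y := mk(h(g(0)), one); no other remaining equation mentions Y. Substituting into the earlier bindings gives X2 := mk(0, mk(h(g(0)), one)), W := mk(mk(g(h(e)), mk(h(g(0)), one)), g(X1)).
Decompose mk/2: V = g(one),  X1 = h(g(h(e))).
Bind V := g(one); no other remaining equation mentions V.
Bind X1 := h(g(h(e))). Substituting into the earlier binding gives W := mk(mk(g(h(e)), mk(h(g(0)), one)), g(h(g(h(e))))).
MGU = { Y1 -> h(g(0)), Z -> g(h(e)), R -> 0, N -> h(g(0)), X2 -> mk(0, mk(h(g(0)), one)), W -> mk(mk(g(h(e)), mk(h(g(0)), one)), g(h(g(h(e))))), Y -> mk(h(g(0)), one), V -> g(one), X1 -> h(g(h(e))) }, so Y -> mk(h(g(0)), one).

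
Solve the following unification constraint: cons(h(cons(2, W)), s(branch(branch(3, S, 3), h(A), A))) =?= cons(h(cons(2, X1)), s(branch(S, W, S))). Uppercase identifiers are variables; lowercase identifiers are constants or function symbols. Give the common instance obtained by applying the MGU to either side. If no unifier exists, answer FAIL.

FAIL

Decompose cons/2: h(cons(2, W)) =?= h(cons(2, X1)),  s(branch(branch(3, S, 3), h(A), A)) =?= s(branch(S, W, S)).
Decompose h/1: cons(2, W) =?= cons(2, X1).
Decompose cons/2: 2 =?= 2,  W =?= X1.
Delete trivial equation 2 =?= 2.
Bind W := X1; substituting into the remaining equation gives: s(branch(branch(3, S, 3), h(A), A)) =?= s(branch(S, X1, S)).
Decompose s/1: branch(branch(3, S, 3), h(A), A) =?= branch(S, X1, S).
Decompose branch/3: branch(3, S, 3) =?= S,  h(A) =?= X1,  A =?= S.
Occurs check fails: S occurs in branch(3, S, 3); the equation S =?= branch(3, S, 3) has no finite solution.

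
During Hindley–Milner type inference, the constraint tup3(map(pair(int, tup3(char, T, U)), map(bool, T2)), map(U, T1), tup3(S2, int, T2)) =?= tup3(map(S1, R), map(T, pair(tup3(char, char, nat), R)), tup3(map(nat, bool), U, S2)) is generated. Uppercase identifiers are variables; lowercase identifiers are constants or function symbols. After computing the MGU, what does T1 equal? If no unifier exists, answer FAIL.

Decompose tup3/3: map(pair(int, tup3(char, T, U)), map(bool, T2)) =?= map(S1, R),  map(U, T1) =?= map(T, pair(tup3(char, char, nat), R)),  tup3(S2, int, T2) =?= tup3(map(nat, bool), U, S2).
Decompose map/2: pair(int, tup3(char, T, U)) =?= S1,  map(bool, T2) =?= R.
Bind S1 := pair(int, tup3(char, T, U)); no other remaining equation mentions S1.
Bind R := map(bool, T2); substituting into the one remaining equation that mentions R gives: map(U, T1) =?= map(T, pair(tup3(char, char, nat), map(bool, T2))).
Decompose map/2: U =?= T,  T1 =?= pair(tup3(char, char, nat), map(bool, T2)).
Bind U := T; substituting into the one remaining equation that mentions U gives: tup3(S2, int, T2) =?= tup3(map(nat, bool), T, S2). Substituting into the earlier binding gives S1 := pair(int, tup3(char, T, T)).
Bind T1 := pair(tup3(char, char, nat), map(bool, T2)); no other remaining equation mentions T1.
Decompose tup3/3: S2 =?= map(nat, bool),  int =?= T,  T2 =?= S2.
Bind S2 := map(nat, bool); substituting into the one remaining equation that mentions S2 gives: T2 =?= map(nat, bool).
Bind T := int; no other remaining equation mentions T. Substituting into the earlier bindings gives S1 := pair(int, tup3(char, int, int)), U := int.
Bind T2 := map(nat, bool). Substituting into the earlier bindings gives R := map(bool, map(nat, bool)), T1 := pair(tup3(char, char, nat), map(bool, map(nat, bool))).
MGU = { S1 ↦ pair(int, tup3(char, int, int)), R ↦ map(bool, map(nat, bool)), U ↦ int, T1 ↦ pair(tup3(char, char, nat), map(bool, map(nat, bool))), S2 ↦ map(nat, bool), T ↦ int, T2 ↦ map(nat, bool) }, so T1 ↦ pair(tup3(char, char, nat), map(bool, map(nat, bool))).

pair(tup3(char, char, nat), map(bool, map(nat, bool)))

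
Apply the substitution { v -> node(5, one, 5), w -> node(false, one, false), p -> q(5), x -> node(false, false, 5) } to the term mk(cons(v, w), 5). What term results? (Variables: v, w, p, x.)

mk(cons(node(5, one, 5), node(false, one, false)), 5)

Replace each occurrence of v with node(5, one, 5).
Replace each occurrence of w with node(false, one, false).
Result: mk(cons(node(5, one, 5), node(false, one, false)), 5).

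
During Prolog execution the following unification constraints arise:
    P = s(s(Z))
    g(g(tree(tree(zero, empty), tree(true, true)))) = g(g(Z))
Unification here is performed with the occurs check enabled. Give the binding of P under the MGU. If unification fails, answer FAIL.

s(s(tree(tree(zero, empty), tree(true, true))))

Bind P := s(s(Z)); no other remaining equation mentions P.
Decompose g/1: g(tree(tree(zero, empty), tree(true, true))) = g(Z).
Decompose g/1: tree(tree(zero, empty), tree(true, true)) = Z.
Bind Z := tree(tree(zero, empty), tree(true, true)). Substituting into the earlier binding gives P := s(s(tree(tree(zero, empty), tree(true, true)))).
MGU = { P = s(s(tree(tree(zero, empty), tree(true, true)))), Z = tree(tree(zero, empty), tree(true, true)) }, so P = s(s(tree(tree(zero, empty), tree(true, true)))).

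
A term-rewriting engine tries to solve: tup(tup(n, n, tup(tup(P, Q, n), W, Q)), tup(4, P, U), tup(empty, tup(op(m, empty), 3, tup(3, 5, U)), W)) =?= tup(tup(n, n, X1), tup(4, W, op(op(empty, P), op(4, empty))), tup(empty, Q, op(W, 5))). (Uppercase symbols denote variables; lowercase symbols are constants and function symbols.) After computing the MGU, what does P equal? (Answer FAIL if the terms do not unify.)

FAIL

Decompose tup/3: tup(n, n, tup(tup(P, Q, n), W, Q)) =?= tup(n, n, X1),  tup(4, P, U) =?= tup(4, W, op(op(empty, P), op(4, empty))),  tup(empty, tup(op(m, empty), 3, tup(3, 5, U)), W) =?= tup(empty, Q, op(W, 5)).
Decompose tup/3: n =?= n,  n =?= n,  tup(tup(P, Q, n), W, Q) =?= X1.
Delete trivial equation n =?= n.
Delete trivial equation n =?= n.
Bind X1 := tup(tup(P, Q, n), W, Q); no other remaining equation mentions X1.
Decompose tup/3: 4 =?= 4,  P =?= W,  U =?= op(op(empty, P), op(4, empty)).
Delete trivial equation 4 =?= 4.
Bind P := W; substituting into the one remaining equation that mentions P gives: U =?= op(op(empty, W), op(4, empty)). Substituting into the earlier binding gives X1 := tup(tup(W, Q, n), W, Q).
Bind U := op(op(empty, W), op(4, empty)); substituting into the remaining equation gives: tup(empty, tup(op(m, empty), 3, tup(3, 5, op(op(empty, W), op(4, empty)))), W) =?= tup(empty, Q, op(W, 5)).
Decompose tup/3: empty =?= empty,  tup(op(m, empty), 3, tup(3, 5, op(op(empty, W), op(4, empty)))) =?= Q,  W =?= op(W, 5).
Delete trivial equation empty =?= empty.
Bind Q := tup(op(m, empty), 3, tup(3, 5, op(op(empty, W), op(4, empty)))); no other remaining equation mentions Q. Substituting into the earlier binding gives X1 := tup(tup(W, tup(op(m, empty), 3, tup(3, 5, op(op(empty, W), op(4, empty)))), n), W, tup(op(m, empty), 3, tup(3, 5, op(op(empty, W), op(4, empty))))).
Occurs check fails: W occurs in op(W, 5); the equation W =?= op(W, 5) has no finite solution.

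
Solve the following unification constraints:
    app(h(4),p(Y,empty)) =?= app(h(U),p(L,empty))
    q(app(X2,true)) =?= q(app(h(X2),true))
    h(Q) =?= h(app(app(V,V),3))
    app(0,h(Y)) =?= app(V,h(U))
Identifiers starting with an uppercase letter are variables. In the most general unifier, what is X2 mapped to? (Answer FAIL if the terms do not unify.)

FAIL

Decompose app/2: h(4) =?= h(U),  p(Y,empty) =?= p(L,empty).
Decompose h/1: 4 =?= U.
Bind U := 4; substituting into the one remaining equation that mentions U gives: app(0,h(Y)) =?= app(V,h(4)).
Decompose p/2: Y =?= L,  empty =?= empty.
Bind Y := L; substituting into the one remaining equation that mentions Y gives: app(0,h(L)) =?= app(V,h(4)).
Delete trivial equation empty =?= empty.
Decompose q/1: app(X2,true) =?= app(h(X2),true).
Decompose app/2: X2 =?= h(X2),  true =?= true.
Occurs check fails: X2 occurs in h(X2); the equation X2 =?= h(X2) has no finite solution.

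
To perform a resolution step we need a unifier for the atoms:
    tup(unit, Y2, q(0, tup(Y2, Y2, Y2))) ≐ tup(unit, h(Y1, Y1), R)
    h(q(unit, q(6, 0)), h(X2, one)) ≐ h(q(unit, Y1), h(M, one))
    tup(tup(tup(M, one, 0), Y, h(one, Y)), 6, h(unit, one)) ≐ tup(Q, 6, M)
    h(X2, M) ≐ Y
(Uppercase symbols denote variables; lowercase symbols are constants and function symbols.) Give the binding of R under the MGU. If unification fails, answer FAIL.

Decompose tup/3: unit ≐ unit,  Y2 ≐ h(Y1, Y1),  q(0, tup(Y2, Y2, Y2)) ≐ R.
Delete trivial equation unit ≐ unit.
Bind Y2 := h(Y1, Y1); substituting into the one remaining equation that mentions Y2 gives: q(0, tup(h(Y1, Y1), h(Y1, Y1), h(Y1, Y1))) ≐ R.
Bind R := q(0, tup(h(Y1, Y1), h(Y1, Y1), h(Y1, Y1))); no other remaining equation mentions R.
Decompose h/2: q(unit, q(6, 0)) ≐ q(unit, Y1),  h(X2, one) ≐ h(M, one).
Decompose q/2: unit ≐ unit,  q(6, 0) ≐ Y1.
Delete trivial equation unit ≐ unit.
Bind Y1 := q(6, 0); no other remaining equation mentions Y1. Substituting into the earlier bindings gives Y2 := h(q(6, 0), q(6, 0)), R := q(0, tup(h(q(6, 0), q(6, 0)), h(q(6, 0), q(6, 0)), h(q(6, 0), q(6, 0)))).
Decompose h/2: X2 ≐ M,  one ≐ one.
Bind X2 := M; substituting into the one remaining equation that mentions X2 gives: h(M, M) ≐ Y.
Delete trivial equation one ≐ one.
Decompose tup/3: tup(tup(M, one, 0), Y, h(one, Y)) ≐ Q,  6 ≐ 6,  h(unit, one) ≐ M.
Bind Q := tup(tup(M, one, 0), Y, h(one, Y)); no other remaining equation mentions Q.
Delete trivial equation 6 ≐ 6.
Bind M := h(unit, one); substituting into the remaining equation gives: h(h(unit, one), h(unit, one)) ≐ Y. Substituting into the earlier bindings gives X2 := h(unit, one), Q := tup(tup(h(unit, one), one, 0), Y, h(one, Y)).
Bind Y := h(h(unit, one), h(unit, one)). Substituting into the earlier binding gives Q := tup(tup(h(unit, one), one, 0), h(h(unit, one), h(unit, one)), h(one, h(h(unit, one), h(unit, one)))).
MGU = { Y2 -> h(q(6, 0), q(6, 0)), R -> q(0, tup(h(q(6, 0), q(6, 0)), h(q(6, 0), q(6, 0)), h(q(6, 0), q(6, 0)))), Y1 -> q(6, 0), X2 -> h(unit, one), Q -> tup(tup(h(unit, one), one, 0), h(h(unit, one), h(unit, one)), h(one, h(h(unit, one), h(unit, one)))), M -> h(unit, one), Y -> h(h(unit, one), h(unit, one)) }, so R -> q(0, tup(h(q(6, 0), q(6, 0)), h(q(6, 0), q(6, 0)), h(q(6, 0), q(6, 0)))).

q(0, tup(h(q(6, 0), q(6, 0)), h(q(6, 0), q(6, 0)), h(q(6, 0), q(6, 0))))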